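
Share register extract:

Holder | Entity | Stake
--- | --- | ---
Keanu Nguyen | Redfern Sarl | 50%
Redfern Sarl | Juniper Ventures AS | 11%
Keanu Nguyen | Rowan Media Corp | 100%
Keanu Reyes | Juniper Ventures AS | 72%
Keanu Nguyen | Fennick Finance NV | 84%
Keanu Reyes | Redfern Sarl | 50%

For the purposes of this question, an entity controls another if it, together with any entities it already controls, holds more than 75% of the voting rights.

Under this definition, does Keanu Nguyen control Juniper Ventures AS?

No

Keanu Nguyen holds 84% of Fennick, so Keanu Nguyen controls Fennick.
Keanu Nguyen holds 100% of Rowan, so Keanu Nguyen controls Rowan.
Neither Keanu Nguyen nor any entity Keanu Nguyen controls holds any voting interest in Juniper.
So Keanu Nguyen does not control Juniper.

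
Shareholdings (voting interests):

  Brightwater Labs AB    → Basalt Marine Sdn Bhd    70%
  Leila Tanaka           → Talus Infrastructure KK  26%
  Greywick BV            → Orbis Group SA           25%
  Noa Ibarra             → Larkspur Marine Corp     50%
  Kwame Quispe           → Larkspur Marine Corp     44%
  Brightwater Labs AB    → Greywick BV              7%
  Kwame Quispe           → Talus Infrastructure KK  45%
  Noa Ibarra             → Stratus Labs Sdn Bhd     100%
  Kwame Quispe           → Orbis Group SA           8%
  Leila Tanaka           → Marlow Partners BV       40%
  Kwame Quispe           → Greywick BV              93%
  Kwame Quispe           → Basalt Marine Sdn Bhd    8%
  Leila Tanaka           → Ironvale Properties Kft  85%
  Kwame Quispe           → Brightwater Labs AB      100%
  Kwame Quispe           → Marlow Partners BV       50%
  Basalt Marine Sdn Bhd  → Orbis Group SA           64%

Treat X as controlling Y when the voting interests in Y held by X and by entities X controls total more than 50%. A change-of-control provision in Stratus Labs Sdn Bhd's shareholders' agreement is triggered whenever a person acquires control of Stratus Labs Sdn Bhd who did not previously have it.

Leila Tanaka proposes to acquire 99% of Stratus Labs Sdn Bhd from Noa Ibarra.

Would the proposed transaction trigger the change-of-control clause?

The purchase adds only to Leila's holdings (Noa's stake shrinks), so Leila is the only person who could newly come to control Stratus.
Leila holds 85% of Ironvale, so Leila controls Ironvale.
Neither Leila nor any entity Leila controls holds any voting interest in Stratus.
So before the transaction, Leila does not control Stratus.
After the purchase, Leila holds 99% of Stratus directly, and Noa's stake falls to 1%.
Leila holds 99% of Stratus, so Leila controls Stratus.
Leila did not control Stratus before and does after, so the clause is triggered.

Yes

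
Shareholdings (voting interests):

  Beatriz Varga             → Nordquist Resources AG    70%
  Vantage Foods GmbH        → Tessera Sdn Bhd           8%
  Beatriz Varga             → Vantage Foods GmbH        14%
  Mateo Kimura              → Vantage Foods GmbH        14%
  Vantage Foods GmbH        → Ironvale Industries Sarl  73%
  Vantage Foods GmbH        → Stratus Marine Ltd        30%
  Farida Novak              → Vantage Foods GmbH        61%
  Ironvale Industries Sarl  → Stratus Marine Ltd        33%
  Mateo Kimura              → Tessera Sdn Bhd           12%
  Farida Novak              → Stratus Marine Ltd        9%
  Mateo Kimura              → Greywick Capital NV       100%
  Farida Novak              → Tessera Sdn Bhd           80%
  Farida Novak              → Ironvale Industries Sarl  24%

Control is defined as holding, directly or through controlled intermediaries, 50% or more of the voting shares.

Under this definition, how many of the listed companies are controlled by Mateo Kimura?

1

Mateo holds 100% of Greywick, so Mateo controls Greywick.
No other company's threshold is met.
Mateo controls 1 company.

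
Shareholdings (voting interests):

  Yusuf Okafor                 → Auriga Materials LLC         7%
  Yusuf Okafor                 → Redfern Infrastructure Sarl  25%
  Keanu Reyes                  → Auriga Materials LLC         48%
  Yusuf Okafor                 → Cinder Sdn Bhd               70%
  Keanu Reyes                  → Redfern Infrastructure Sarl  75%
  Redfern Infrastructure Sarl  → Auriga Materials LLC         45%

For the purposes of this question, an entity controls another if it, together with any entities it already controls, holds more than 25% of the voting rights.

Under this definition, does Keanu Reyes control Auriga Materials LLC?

Keanu holds 75% of Redfern, so Keanu controls Redfern.
Keanu and Redfern together hold 48% + 45% = 93% of Auriga, so Keanu controls Auriga.

Yes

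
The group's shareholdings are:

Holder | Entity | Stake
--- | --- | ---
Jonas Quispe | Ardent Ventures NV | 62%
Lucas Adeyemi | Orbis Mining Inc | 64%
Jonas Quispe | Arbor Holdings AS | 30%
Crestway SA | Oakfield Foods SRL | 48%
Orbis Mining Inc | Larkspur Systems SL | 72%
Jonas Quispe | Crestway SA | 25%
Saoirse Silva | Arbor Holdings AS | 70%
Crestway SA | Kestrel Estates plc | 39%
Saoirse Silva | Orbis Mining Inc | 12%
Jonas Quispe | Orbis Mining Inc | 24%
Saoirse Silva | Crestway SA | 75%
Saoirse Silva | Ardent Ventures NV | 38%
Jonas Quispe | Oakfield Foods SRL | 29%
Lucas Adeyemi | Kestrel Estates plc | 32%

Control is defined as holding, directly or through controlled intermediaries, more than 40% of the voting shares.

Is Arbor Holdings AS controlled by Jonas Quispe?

Jonas holds 62% of Ardent, so Jonas controls Ardent.
In Arbor, Jonas's side holds only 30%, not > 40%.
So Jonas does not control Arbor.

No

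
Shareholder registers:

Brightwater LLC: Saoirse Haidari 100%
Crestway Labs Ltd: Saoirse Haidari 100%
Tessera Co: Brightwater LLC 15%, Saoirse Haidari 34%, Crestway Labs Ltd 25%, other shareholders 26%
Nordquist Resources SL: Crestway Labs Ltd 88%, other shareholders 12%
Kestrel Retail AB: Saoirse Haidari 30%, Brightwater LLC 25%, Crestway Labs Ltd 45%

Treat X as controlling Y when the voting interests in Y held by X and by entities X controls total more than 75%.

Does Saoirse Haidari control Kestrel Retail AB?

Saoirse holds 100% of Brightwater, so Saoirse controls Brightwater.
Saoirse holds 100% of Crestway, so Saoirse controls Crestway.
Saoirse and Brightwater and Crestway together hold 30% + 25% + 45% = 100% of Kestrel, so Saoirse controls Kestrel.

Yes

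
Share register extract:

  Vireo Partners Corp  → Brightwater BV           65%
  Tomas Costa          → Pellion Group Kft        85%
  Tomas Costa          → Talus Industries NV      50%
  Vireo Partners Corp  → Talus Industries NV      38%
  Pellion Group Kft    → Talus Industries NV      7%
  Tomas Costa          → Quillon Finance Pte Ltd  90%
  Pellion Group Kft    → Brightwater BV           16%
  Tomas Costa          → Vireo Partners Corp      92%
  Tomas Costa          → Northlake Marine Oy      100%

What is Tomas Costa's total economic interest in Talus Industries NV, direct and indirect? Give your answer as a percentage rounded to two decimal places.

Tomas reaches Talus along 3 paths.
Direct stake: 50% = 50%.
Via Vireo: 92% × 38% = 34.96%.
Via Pellion: 85% × 7% = 5.95%.
Total: 50% + 34.96% + 5.95% = 90.91%.

90.91%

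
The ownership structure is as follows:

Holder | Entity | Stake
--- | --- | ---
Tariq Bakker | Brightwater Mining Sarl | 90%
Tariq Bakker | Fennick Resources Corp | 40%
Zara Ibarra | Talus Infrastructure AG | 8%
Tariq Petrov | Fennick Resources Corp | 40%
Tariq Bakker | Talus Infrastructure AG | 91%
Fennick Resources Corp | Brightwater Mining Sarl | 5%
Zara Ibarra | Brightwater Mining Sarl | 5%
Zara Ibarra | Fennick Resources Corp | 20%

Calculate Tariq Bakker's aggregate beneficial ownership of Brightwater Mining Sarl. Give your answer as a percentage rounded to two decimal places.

Tariq Bakker reaches Brightwater along 2 paths.
Direct stake: 90% = 90%.
Via Fennick: 40% × 5% = 2%.
Total: 90% + 2% = 92%.
Rounded: 92.00%.

92.00%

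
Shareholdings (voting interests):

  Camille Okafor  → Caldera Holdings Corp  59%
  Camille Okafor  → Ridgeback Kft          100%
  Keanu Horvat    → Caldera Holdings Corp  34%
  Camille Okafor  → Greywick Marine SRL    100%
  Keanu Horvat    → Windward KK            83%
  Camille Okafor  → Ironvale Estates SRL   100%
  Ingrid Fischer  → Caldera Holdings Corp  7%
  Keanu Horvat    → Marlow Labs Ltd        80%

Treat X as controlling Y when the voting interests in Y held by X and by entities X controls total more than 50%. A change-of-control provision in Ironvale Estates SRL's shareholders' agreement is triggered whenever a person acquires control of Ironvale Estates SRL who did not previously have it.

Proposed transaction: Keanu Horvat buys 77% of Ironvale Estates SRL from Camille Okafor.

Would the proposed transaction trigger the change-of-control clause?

Yes

The purchase adds only to Keanu's holdings (Camille's stake shrinks), so Keanu is the only person who could newly come to control Ironvale.
Keanu holds 83% of Windward, so Keanu controls Windward.
Keanu holds 80% of Marlow, so Keanu controls Marlow.
Neither Keanu nor any entity Keanu controls holds any voting interest in Ironvale.
So before the transaction, Keanu does not control Ironvale.
After the purchase, Keanu holds 77% of Ironvale directly, and Camille's stake falls to 23%.
Keanu holds 77% of Ironvale, so Keanu controls Ironvale.
Keanu did not control Ironvale before and does after, so the clause is triggered.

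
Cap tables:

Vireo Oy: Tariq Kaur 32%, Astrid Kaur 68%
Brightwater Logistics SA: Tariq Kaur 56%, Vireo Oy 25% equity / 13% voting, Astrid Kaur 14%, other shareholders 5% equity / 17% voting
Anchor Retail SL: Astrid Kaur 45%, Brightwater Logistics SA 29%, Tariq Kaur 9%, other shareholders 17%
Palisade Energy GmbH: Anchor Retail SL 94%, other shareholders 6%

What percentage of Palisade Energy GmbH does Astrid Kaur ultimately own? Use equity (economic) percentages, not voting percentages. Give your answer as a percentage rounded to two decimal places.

Astrid reaches Palisade along 3 paths.
Via Anchor: 45% × 94% = 42.3%.
Via Vireo → Brightwater → Anchor: 68% × 25% × 29% × 94% = 4.6342%.
Via Brightwater → Anchor: 14% × 29% × 94% = 3.8164%.
Total: 42.3% + 4.6342% + 3.8164% = 50.7506%.
Rounded: 50.75%.

50.75%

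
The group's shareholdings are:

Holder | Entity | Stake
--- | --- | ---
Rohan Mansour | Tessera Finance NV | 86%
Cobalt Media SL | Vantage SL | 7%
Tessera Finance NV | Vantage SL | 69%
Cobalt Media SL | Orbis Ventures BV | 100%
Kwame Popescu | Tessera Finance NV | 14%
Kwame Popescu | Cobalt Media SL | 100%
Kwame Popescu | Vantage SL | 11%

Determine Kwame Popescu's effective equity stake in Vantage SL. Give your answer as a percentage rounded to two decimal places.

Kwame reaches Vantage along 3 paths.
Direct stake: 11% = 11%.
Via Tessera: 14% × 69% = 9.66%.
Via Cobalt: 100% × 7% = 7%.
Total: 11% + 9.66% + 7% = 27.66%.

27.66%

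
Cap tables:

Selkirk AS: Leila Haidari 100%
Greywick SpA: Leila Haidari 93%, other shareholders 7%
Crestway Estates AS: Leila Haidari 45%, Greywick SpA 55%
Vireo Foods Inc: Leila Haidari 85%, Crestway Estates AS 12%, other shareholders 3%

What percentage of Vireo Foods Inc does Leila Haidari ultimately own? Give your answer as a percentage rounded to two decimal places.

96.54%

Leila reaches Vireo along 3 paths.
Direct stake: 85% = 85%.
Via Crestway: 45% × 12% = 5.4%.
Via Greywick → Crestway: 93% × 55% × 12% = 6.138%.
Total: 85% + 5.4% + 6.138% = 96.538%.
Rounded: 96.54%.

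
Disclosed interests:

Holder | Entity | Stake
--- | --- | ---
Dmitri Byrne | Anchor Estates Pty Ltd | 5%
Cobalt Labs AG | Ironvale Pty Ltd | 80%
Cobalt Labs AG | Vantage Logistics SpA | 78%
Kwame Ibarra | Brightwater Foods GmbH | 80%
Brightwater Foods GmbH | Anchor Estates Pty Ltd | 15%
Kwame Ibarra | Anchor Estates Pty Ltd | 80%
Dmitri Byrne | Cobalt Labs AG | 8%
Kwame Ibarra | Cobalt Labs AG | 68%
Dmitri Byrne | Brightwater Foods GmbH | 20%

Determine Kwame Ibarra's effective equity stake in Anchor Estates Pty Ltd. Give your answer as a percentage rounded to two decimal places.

92.00%

Kwame reaches Anchor along 2 paths.
Direct stake: 80% = 80%.
Via Brightwater: 80% × 15% = 12%.
Total: 80% + 12% = 92%.
Rounded: 92.00%.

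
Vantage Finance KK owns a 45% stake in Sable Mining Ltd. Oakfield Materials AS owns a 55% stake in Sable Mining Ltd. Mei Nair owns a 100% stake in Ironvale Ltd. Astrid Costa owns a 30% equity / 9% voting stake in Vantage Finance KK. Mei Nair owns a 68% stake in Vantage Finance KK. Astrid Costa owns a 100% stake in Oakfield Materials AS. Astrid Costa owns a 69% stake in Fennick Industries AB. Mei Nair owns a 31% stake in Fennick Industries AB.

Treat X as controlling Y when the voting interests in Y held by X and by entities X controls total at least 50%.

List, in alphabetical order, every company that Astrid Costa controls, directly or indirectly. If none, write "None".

Fennick Industries AB, Oakfield Materials AS, Sable Mining Ltd

Astrid holds 100% of Oakfield, so Astrid controls Oakfield.
Astrid holds 69% of Fennick, so Astrid controls Fennick.
Oakfield holds 55% of Sable, so Astrid controls Sable.
No other company's threshold is met.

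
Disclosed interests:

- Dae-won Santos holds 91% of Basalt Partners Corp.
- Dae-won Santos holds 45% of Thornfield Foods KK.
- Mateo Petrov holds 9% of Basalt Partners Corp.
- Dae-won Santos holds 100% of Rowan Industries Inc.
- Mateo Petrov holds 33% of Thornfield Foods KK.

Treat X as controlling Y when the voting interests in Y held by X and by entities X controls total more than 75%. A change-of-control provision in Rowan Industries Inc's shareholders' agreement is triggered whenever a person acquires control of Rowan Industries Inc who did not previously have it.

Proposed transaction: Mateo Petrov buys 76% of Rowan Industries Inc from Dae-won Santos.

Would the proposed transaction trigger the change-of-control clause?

Yes

The purchase adds only to Mateo's holdings (Dae-won's stake shrinks), so Mateo is the only person who could newly come to control Rowan.
Mateo's largest direct stake is 33% in Thornfield, which does not meet the threshold, so Mateo controls no company.
Neither Mateo nor any entity Mateo controls holds any voting interest in Rowan.
So before the transaction, Mateo does not control Rowan.
After the purchase, Mateo holds 76% of Rowan directly, and Dae-won's stake falls to 24%.
Mateo holds 76% of Rowan, so Mateo controls Rowan.
Mateo did not control Rowan before and does after, so the clause is triggered.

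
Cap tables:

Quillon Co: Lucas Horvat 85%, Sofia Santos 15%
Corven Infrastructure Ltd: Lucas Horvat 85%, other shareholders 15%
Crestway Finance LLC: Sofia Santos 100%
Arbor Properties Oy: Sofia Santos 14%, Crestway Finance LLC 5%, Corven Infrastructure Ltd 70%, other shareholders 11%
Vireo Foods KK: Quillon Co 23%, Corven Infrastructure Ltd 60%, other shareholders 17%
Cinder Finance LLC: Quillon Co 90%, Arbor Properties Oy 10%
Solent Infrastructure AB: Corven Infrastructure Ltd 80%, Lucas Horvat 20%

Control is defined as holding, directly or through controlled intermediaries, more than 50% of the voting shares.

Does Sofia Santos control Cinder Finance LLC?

No

Sofia holds 100% of Crestway, so Sofia controls Crestway.
Neither Sofia nor any entity Sofia controls holds any voting interest in Cinder.
So Sofia does not control Cinder.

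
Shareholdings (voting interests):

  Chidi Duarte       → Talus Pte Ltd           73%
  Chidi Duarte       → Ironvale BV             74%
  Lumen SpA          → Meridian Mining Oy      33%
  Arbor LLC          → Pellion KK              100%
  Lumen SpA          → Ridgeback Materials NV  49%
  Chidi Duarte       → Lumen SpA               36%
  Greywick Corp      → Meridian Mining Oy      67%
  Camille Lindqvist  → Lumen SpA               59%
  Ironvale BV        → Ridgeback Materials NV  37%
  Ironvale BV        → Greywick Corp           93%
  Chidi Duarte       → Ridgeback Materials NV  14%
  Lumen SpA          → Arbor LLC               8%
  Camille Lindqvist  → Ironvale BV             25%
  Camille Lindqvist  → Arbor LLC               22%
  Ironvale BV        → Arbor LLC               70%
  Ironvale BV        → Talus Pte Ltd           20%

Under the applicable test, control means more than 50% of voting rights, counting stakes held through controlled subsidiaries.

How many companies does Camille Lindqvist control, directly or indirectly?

1

Camille holds 59% of Lumen, so Camille controls Lumen.
No other company's threshold is met.
Camille controls 1 company.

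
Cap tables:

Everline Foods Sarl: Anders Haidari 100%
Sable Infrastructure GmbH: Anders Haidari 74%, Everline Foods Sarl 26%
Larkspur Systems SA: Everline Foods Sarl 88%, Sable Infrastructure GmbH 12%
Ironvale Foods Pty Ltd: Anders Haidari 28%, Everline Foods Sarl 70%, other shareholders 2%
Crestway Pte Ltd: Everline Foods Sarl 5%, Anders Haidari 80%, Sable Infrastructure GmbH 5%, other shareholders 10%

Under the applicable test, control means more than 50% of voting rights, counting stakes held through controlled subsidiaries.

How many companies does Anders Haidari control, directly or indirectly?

Anders holds 100% of Everline, so Anders controls Everline.
Anders and Everline together hold 74% + 26% = 100% of Sable, so Anders controls Sable.
Everline and Sable together hold 88% + 12% = 100% of Larkspur, so Anders controls Larkspur.
Anders and Everline together hold 28% + 70% = 98% of Ironvale, so Anders controls Ironvale.
Everline and Anders and Sable together hold 5% + 80% + 5% = 90% of Crestway, so Anders controls Crestway.
Anders controls 5 companies.

5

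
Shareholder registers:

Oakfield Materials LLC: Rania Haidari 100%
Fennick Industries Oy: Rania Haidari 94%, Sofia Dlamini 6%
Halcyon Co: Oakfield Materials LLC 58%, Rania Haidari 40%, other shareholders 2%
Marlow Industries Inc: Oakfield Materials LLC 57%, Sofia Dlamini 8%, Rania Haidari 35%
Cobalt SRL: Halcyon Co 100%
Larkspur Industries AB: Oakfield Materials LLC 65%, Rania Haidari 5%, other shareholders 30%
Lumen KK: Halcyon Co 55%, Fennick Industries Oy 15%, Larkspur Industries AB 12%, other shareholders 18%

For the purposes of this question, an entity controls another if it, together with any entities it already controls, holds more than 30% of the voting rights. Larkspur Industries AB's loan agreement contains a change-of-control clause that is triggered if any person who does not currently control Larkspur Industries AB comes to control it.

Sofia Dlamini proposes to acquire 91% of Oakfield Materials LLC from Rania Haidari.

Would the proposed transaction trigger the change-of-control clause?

The purchase adds only to Sofia's holdings (Rania's stake shrinks), so Sofia is the only person who could newly come to control Larkspur.
Sofia's largest direct stake is 8% in Marlow, which does not meet the threshold, so Sofia controls no company.
Neither Sofia nor any entity Sofia controls holds any voting interest in Larkspur.
So before the transaction, Sofia does not control Larkspur.
After the purchase, Sofia holds 91% of Oakfield directly, and Rania's stake falls to 9%.
Sofia holds 91% of Oakfield, so Sofia controls Oakfield.
Oakfield holds 65% of Larkspur, so Sofia controls Larkspur.
Sofia did not control Larkspur before and does after, so the clause is triggered.

Yes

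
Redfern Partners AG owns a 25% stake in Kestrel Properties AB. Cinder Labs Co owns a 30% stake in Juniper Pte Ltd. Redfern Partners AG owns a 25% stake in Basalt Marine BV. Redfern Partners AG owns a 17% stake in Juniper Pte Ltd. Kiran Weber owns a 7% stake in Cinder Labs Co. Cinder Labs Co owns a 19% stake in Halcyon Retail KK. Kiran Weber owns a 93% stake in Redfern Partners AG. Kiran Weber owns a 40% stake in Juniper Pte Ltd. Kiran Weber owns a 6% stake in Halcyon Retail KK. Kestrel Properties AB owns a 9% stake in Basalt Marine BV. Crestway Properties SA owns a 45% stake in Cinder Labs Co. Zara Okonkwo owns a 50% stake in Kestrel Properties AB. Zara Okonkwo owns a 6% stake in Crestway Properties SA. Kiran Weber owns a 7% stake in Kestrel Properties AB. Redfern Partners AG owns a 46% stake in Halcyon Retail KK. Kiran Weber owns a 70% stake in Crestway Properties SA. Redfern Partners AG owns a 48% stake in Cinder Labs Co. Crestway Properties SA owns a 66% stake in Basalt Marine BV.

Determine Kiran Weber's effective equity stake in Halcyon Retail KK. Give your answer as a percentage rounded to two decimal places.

64.58%

Kiran reaches Halcyon along 5 paths.
Via Redfern: 93% × 46% = 42.78%.
Via Crestway → Cinder: 70% × 45% × 19% = 5.985%.
Via Redfern → Cinder: 93% × 48% × 19% = 8.4816%.
Via Cinder: 7% × 19% = 1.33%.
Direct stake: 6% = 6%.
Total: 42.78% + 5.985% + 8.4816% + 1.33% + 6% = 64.5766%.
Rounded: 64.58%.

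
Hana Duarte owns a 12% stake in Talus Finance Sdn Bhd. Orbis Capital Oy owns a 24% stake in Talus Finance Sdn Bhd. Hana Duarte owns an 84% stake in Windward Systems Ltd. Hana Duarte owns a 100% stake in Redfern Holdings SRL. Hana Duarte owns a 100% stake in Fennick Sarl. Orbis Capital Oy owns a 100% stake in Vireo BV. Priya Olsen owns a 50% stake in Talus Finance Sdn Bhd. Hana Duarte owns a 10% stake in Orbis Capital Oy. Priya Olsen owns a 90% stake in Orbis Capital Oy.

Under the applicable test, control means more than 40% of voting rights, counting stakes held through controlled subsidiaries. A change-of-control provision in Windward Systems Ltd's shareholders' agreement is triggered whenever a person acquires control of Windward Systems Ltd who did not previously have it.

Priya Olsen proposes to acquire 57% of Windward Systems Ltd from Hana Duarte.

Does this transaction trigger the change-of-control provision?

Yes

The purchase adds only to Priya's holdings (Hana's stake shrinks), so Priya is the only person who could newly come to control Windward.
Priya holds 90% of Orbis, so Priya controls Orbis.
Orbis and Priya together hold 24% + 50% = 74% of Talus, so Priya controls Talus.
Orbis holds 100% of Vireo, so Priya controls Vireo.
Neither Priya nor any entity Priya controls holds any voting interest in Windward.
So before the transaction, Priya does not control Windward.
After the purchase, Priya holds 57% of Windward directly, and Hana's stake falls to 27%.
Priya holds 57% of Windward, so Priya controls Windward.
Priya did not control Windward before and does after, so the clause is triggered.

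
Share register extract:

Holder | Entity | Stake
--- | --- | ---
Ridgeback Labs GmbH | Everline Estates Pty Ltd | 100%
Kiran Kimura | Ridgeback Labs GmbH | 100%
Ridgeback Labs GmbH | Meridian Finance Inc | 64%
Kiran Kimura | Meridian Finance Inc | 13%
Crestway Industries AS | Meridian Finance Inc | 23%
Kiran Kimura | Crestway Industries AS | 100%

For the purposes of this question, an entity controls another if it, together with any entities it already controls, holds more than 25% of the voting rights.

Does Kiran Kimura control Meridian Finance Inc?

Yes

Kiran holds 100% of Crestway, so Kiran controls Crestway.
Kiran holds 100% of Ridgeback, so Kiran controls Ridgeback.
Kiran and Ridgeback and Crestway together hold 13% + 64% + 23% = 100% of Meridian, so Kiran controls Meridian.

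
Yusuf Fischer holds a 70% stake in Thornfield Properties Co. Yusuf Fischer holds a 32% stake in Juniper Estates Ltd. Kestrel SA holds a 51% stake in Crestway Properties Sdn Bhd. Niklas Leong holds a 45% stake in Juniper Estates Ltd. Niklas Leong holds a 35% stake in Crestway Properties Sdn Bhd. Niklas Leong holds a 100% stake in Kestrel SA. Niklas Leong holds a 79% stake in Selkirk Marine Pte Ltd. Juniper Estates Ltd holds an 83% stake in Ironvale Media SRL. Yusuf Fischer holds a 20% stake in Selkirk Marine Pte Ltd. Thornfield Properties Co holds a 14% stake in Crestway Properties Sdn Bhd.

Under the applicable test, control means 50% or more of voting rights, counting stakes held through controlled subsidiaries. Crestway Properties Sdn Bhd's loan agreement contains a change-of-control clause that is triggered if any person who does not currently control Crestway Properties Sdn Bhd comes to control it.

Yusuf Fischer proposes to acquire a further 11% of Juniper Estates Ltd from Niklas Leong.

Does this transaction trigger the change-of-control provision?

No

The purchase adds only to Yusuf's holdings (Niklas's stake shrinks), so Yusuf is the only person who could newly come to control Crestway.
Yusuf holds 70% of Thornfield, so Yusuf controls Thornfield.
In Crestway, Yusuf's side holds only 14%, not ≥ 50%.
So before the transaction, Yusuf does not control Crestway.
After the purchase, Yusuf's direct stake in Juniper rises to 32% + 11% = 43%, and Niklas's stake falls to 34%.
Yusuf's side now holds 43% of Juniper, not ≥ 50%, so Yusuf still does not control Juniper.
After the transaction, Yusuf's side holds 14% of Crestway, not ≥ 50%, so Yusuf still does not control Crestway.
No new person acquires control, so the clause is not triggered.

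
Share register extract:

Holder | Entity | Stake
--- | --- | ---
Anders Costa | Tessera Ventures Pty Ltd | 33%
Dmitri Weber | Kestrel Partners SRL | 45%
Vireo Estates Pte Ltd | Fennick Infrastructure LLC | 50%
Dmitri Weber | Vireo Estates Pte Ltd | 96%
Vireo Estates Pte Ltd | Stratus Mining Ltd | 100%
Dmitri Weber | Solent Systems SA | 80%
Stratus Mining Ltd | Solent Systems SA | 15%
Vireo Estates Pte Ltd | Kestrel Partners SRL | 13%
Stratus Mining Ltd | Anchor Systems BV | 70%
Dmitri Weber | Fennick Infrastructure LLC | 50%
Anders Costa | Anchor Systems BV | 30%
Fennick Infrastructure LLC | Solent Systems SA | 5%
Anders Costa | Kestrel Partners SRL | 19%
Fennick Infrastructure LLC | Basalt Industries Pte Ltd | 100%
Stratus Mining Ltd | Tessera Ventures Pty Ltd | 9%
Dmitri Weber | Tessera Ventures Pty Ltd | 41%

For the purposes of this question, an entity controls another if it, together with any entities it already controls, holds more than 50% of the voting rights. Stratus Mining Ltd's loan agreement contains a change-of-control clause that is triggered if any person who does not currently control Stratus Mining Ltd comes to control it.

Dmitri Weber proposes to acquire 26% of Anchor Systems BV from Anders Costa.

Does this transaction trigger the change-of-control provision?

No

The purchase adds only to Dmitri's holdings (Anders's stake shrinks), so Dmitri is the only person who could newly come to control Stratus.
Dmitri holds 96% of Vireo, so Dmitri controls Vireo.
Vireo holds 100% of Stratus, so Dmitri controls Stratus.
So Dmitri already controls Stratus before the transaction.
After the purchase, Dmitri holds 26% of Anchor directly, and Anders's stake falls to 4%.
Dmitri controlled Stratus already, so this is not a new person acquiring control; every other person's position is unchanged or reduced.
No new person acquires control, so the clause is not triggered.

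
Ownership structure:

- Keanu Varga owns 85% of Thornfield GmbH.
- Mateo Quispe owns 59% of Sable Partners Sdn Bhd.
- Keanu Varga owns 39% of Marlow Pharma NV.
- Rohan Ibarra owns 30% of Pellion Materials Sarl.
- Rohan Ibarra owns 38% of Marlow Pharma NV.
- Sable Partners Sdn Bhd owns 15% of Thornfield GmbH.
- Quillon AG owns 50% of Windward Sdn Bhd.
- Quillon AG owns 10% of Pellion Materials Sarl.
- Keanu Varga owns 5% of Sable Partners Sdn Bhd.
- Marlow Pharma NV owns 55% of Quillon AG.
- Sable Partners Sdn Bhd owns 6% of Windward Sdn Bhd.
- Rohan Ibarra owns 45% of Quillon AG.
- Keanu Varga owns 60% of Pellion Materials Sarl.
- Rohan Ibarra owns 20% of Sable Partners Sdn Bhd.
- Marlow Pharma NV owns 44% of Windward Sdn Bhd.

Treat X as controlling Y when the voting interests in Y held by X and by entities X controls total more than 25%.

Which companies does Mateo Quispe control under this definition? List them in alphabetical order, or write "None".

Sable Partners Sdn Bhd

Mateo holds 59% of Sable, so Mateo controls Sable.
No other company's threshold is met.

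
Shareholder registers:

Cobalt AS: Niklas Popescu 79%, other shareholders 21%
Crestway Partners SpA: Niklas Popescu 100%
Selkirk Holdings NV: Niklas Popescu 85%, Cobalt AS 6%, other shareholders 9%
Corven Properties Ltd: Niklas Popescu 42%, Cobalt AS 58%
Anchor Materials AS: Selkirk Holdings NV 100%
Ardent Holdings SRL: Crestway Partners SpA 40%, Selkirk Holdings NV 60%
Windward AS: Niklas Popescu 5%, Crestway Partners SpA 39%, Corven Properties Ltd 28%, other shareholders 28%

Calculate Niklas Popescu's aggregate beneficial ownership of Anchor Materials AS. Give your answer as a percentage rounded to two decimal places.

Niklas reaches Anchor along 2 paths.
Via Selkirk: 85% × 100% = 85%.
Via Cobalt → Selkirk: 79% × 6% × 100% = 4.74%.
Total: 85% + 4.74% = 89.74%.

89.74%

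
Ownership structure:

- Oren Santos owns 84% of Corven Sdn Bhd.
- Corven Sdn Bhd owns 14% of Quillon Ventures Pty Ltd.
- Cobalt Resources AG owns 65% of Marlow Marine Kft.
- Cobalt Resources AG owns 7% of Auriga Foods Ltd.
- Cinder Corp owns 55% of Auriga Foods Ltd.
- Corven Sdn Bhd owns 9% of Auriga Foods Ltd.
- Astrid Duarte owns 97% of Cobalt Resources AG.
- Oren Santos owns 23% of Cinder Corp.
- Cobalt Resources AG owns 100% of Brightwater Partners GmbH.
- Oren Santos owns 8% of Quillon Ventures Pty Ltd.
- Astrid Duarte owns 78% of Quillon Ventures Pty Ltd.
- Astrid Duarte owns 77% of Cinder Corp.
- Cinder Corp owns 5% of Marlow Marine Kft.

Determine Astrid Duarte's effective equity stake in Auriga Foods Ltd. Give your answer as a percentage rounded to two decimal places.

Astrid reaches Auriga along 2 paths.
Via Cinder: 77% × 55% = 42.35%.
Via Cobalt: 97% × 7% = 6.79%.
Total: 42.35% + 6.79% = 49.14%.

49.14%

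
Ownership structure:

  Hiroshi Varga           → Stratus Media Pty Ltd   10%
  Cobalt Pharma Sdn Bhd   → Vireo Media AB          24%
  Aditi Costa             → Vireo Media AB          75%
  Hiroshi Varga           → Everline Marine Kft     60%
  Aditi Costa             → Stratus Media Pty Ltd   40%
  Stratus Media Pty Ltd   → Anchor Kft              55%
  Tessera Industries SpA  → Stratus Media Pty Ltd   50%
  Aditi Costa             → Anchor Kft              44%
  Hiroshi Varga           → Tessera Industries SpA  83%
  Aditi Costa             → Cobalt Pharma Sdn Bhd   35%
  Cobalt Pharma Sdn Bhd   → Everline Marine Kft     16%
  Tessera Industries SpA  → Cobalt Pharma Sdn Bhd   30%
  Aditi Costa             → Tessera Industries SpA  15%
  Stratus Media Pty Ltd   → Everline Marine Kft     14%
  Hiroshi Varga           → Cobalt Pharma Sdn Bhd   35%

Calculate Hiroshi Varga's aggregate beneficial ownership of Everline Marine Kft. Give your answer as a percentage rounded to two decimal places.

76.79%

Hiroshi reaches Everline along 5 paths.
Direct stake: 60% = 60%.
Via Stratus: 10% × 14% = 1.4%.
Via Tessera → Stratus: 83% × 50% × 14% = 5.81%.
Via Cobalt: 35% × 16% = 5.6%.
Via Tessera → Cobalt: 83% × 30% × 16% = 3.984%.
Total: 60% + 1.4% + 5.81% + 5.6% + 3.984% = 76.794%.
Rounded: 76.79%.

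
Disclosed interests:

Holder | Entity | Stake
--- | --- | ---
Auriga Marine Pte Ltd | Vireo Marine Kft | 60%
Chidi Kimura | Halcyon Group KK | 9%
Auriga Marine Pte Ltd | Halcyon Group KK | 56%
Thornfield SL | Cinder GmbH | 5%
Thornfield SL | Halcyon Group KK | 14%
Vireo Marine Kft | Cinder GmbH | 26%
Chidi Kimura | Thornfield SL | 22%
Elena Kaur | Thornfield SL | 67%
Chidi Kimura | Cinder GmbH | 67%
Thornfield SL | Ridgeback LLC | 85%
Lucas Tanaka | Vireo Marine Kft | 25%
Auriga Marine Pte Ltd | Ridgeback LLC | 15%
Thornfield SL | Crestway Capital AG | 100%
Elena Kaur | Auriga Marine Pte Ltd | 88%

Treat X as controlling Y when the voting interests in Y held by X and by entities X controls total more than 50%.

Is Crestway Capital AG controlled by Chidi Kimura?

No

Chidi holds 67% of Cinder, so Chidi controls Cinder.
Neither Chidi nor any entity Chidi controls holds any voting interest in Crestway.
So Chidi does not control Crestway.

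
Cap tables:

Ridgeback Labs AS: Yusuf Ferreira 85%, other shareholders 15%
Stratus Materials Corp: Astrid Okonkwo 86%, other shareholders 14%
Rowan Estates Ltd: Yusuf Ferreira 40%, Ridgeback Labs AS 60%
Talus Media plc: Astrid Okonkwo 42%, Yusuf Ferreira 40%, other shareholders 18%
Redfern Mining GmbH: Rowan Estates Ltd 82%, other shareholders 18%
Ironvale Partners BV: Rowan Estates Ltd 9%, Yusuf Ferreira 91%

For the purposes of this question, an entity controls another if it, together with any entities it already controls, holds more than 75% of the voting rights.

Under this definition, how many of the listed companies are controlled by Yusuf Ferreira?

4

Yusuf holds 85% of Ridgeback, so Yusuf controls Ridgeback.
Yusuf and Ridgeback together hold 40% + 60% = 100% of Rowan, so Yusuf controls Rowan.
Rowan holds 82% of Redfern, so Yusuf controls Redfern.
Rowan and Yusuf together hold 9% + 91% = 100% of Ironvale, so Yusuf controls Ironvale.
No other company's threshold is met.
Yusuf controls 4 companies.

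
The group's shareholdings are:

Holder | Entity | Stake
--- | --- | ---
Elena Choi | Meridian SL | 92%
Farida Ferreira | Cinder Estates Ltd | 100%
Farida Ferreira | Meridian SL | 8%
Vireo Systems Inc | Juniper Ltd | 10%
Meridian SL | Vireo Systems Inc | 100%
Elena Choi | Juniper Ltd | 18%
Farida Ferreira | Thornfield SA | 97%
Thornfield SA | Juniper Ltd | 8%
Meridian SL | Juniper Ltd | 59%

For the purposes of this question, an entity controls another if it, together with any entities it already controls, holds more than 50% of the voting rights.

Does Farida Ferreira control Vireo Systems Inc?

No

Farida holds 100% of Cinder, so Farida controls Cinder.
Farida holds 97% of Thornfield, so Farida controls Thornfield.
Neither Farida nor any entity Farida controls holds any voting interest in Vireo.
So Farida does not control Vireo.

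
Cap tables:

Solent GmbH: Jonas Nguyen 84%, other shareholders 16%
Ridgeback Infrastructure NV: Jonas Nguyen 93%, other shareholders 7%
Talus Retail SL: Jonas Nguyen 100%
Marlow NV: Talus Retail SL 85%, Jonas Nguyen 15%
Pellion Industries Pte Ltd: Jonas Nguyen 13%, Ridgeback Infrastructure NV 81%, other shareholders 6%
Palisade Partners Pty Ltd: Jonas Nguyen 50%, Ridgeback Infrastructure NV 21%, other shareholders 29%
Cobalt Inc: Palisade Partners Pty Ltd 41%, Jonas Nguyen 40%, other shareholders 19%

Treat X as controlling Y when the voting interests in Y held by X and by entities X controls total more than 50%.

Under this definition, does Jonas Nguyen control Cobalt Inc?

Yes

Jonas holds 93% of Ridgeback, so Jonas controls Ridgeback.
Jonas and Ridgeback together hold 50% + 21% = 71% of Palisade, so Jonas controls Palisade.
Palisade and Jonas together hold 41% + 40% = 81% of Cobalt, so Jonas controls Cobalt.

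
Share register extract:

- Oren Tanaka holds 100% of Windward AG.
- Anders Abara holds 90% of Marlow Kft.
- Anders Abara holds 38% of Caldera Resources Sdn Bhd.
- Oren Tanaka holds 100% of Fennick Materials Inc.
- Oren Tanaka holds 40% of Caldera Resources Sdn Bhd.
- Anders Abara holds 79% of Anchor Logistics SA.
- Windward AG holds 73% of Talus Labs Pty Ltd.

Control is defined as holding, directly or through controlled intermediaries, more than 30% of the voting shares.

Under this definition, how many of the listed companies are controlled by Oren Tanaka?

Oren holds 40% of Caldera, so Oren controls Caldera.
Oren holds 100% of Windward, so Oren controls Windward.
Oren holds 100% of Fennick, so Oren controls Fennick.
Windward holds 73% of Talus, so Oren controls Talus.
No other company's threshold is met.
Oren controls 4 companies.

4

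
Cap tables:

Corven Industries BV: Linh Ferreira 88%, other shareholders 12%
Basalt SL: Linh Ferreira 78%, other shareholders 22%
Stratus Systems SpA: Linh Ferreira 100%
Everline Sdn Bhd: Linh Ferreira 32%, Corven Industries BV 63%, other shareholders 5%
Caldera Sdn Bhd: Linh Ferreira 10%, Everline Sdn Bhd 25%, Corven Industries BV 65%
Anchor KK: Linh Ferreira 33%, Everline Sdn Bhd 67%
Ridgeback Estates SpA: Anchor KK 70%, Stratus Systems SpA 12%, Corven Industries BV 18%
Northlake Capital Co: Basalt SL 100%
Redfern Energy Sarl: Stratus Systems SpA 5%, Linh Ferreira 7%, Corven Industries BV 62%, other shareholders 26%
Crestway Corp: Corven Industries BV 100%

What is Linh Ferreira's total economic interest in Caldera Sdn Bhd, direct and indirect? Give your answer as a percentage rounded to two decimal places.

Linh reaches Caldera along 4 paths.
Direct stake: 10% = 10%.
Via Everline: 32% × 25% = 8%.
Via Corven → Everline: 88% × 63% × 25% = 13.86%.
Via Corven: 88% × 65% = 57.2%.
Total: 10% + 8% + 13.86% + 57.2% = 89.06%.

89.06%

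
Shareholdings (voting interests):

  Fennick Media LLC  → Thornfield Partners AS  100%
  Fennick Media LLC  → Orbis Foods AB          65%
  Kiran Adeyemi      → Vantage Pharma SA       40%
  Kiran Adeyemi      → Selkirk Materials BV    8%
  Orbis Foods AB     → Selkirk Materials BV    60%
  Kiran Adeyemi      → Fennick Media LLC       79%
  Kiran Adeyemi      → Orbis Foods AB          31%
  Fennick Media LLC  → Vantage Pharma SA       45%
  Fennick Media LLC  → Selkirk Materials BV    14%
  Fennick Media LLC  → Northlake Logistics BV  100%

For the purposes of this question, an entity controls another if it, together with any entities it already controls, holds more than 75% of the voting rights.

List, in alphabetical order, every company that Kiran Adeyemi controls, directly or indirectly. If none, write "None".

Kiran holds 79% of Fennick, so Kiran controls Fennick.
Fennick and Kiran together hold 65% + 31% = 96% of Orbis, so Kiran controls Orbis.
Fennick holds 100% of Northlake, so Kiran controls Northlake.
Orbis and Fennick and Kiran together hold 60% + 14% + 8% = 82% of Selkirk, so Kiran controls Selkirk.
Fennick and Kiran together hold 45% + 40% = 85% of Vantage, so Kiran controls Vantage.
Fennick holds 100% of Thornfield, so Kiran controls Thornfield.

Fennick Media LLC, Northlake Logistics BV, Orbis Foods AB, Selkirk Materials BV, Thornfield Partners AS, Vantage Pharma SA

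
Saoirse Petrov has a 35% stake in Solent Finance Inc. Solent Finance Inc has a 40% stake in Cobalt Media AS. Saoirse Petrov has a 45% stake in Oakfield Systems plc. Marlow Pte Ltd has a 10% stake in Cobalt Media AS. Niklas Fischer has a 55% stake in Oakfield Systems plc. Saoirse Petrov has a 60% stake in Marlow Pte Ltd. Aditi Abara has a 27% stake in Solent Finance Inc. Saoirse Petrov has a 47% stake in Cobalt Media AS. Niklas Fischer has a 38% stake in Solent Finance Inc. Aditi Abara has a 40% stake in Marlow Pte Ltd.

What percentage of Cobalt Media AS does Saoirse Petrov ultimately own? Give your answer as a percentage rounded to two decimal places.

Saoirse reaches Cobalt along 3 paths.
Direct stake: 47% = 47%.
Via Solent: 35% × 40% = 14%.
Via Marlow: 60% × 10% = 6%.
Total: 47% + 14% + 6% = 67%.
Rounded: 67.00%.

67.00%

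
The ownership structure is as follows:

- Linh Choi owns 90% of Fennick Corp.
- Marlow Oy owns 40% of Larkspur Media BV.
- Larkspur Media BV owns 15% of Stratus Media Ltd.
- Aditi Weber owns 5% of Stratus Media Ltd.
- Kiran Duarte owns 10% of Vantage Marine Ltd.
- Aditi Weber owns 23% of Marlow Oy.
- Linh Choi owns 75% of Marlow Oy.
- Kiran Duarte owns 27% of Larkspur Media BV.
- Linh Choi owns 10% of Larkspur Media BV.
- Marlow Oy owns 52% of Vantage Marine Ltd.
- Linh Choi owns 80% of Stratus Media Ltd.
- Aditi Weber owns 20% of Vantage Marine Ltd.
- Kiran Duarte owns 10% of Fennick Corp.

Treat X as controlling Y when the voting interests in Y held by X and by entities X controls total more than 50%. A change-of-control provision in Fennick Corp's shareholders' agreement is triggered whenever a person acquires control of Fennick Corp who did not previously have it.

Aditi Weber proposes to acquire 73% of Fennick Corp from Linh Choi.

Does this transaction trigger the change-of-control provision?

Yes

The purchase adds only to Aditi's holdings (Linh's stake shrinks), so Aditi is the only person who could newly come to control Fennick.
Aditi's largest direct stake is 23% in Marlow, which does not meet the threshold, so Aditi controls no company.
Neither Aditi nor any entity Aditi controls holds any voting interest in Fennick.
So before the transaction, Aditi does not control Fennick.
After the purchase, Aditi holds 73% of Fennick directly, and Linh's stake falls to 17%.
Aditi holds 73% of Fennick, so Aditi controls Fennick.
Aditi did not control Fennick before and does after, so the clause is triggered.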